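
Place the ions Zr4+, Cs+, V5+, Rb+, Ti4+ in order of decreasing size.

Cs+ > Rb+ > Zr4+ > Ti4+ > V5+

First list Z and electron count for each: V5+ has 18 e⁻ (Z=23), Ti4+ has 18 e⁻ (Z=22), Zr4+ has 36 e⁻ (Z=40), Rb+ has 36 e⁻ (Z=37), Cs+ has 54 e⁻ (Z=55). V5+ < Ti4+ (isoelectronic, higher Z=23 is smaller); Ti4+ < Zr4+ (same group, period 4 vs 5); Zr4+ < Rb+ (both 36 e⁻, Z=40>37); Rb+ < Cs+ (same group, period 5 vs 6).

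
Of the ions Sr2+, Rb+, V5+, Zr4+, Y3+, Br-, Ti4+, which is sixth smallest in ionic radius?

First list Z and electron count for each: V5+: 18 e⁻, Z=23, Ti4+: 18 e⁻, Z=22, Zr4+: 36 e⁻, Z=40, Y3+: 36 e⁻, Z=39, Sr2+: 36 e⁻, Z=38, Rb+: 36 e⁻, Z=37, Br-: 36 e⁻, Z=35. V5+ < Ti4+ (isoelectronic, higher Z=23 is smaller); Ti4+ < Zr4+ (same group, period 4 vs 5); Zr4+ < Y3+ (isoelectronic, higher Z=40 is smaller); Y3+ < Sr2+ (isoelectronic, higher Z=39 is smaller); Sr2+ < Rb+ (isoelectronic, higher Z=38 is smaller); Rb+ < Br- (both 36 e⁻, Z=37>35).
So the order is V5+ < Ti4+ < Zr4+ < Y3+ < Sr2+ < Rb+ < Br-; the 6th-smallest ion is Rb+.

Rb+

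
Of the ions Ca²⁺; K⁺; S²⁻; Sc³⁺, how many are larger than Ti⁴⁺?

These species are isoelectronic with 18 electrons. The only difference is the number of protons: Ti⁴⁺ (Z=22), Sc³⁺ (Z=21), Ca²⁺ (Z=20), K⁺ (Z=19), S²⁻ (Z=16). The strongest nuclear pull (Ti⁴⁺) gives the smallest ion.
Ordering all of them (including Ti⁴⁺) by radius gives Ti⁴⁺ < Sc³⁺ < Ca²⁺ < K⁺ < S²⁻. That's 4.

4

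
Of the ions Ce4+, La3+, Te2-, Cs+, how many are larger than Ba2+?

2

These species are isoelectronic with 54 electrons. The only difference is the number of protons: Ce4+ (Z=58), La3+ (Z=57), Ba2+ (Z=56), Cs+ (Z=55), Te2- (Z=52). The strongest nuclear pull (Ce4+) gives the smallest ion.
Overall: Ce4+ < La3+ < Ba2+ < Cs+ < Te2-. Ba2+ has 2 below it and 2 above. Count: 2.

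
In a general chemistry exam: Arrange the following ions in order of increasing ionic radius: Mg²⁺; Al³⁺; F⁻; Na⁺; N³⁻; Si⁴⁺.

Si⁴⁺ < Al³⁺ < Mg²⁺ < Na⁺ < F⁻ < N³⁻

Isoelectronic series (10 e⁻ each). Size is set by nuclear charge: more protons means a smaller ion. Si⁴⁺ (Z=14), Al³⁺ (Z=13), Mg²⁺ (Z=12), Na⁺ (Z=11), F⁻ (Z=9), N³⁻ (Z=7).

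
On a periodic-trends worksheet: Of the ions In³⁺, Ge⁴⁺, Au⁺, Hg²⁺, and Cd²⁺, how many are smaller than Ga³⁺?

1

Electron counts and nuclear charges: Ge⁴⁺ (Z=32, 28 e⁻), Ga³⁺ (Z=31, 28 e⁻), In³⁺ (Z=49, 46 e⁻), Cd²⁺ (Z=48, 46 e⁻), Hg²⁺ (Z=80, 78 e⁻), Au⁺ (Z=79, 78 e⁻). Ge⁴⁺ < Ga³⁺ (both 28 e⁻, Z=32>31); Ga³⁺ < In³⁺ (same group, period 4 vs 5); In³⁺ < Cd²⁺ (isoelectronic, higher Z=49 is smaller); Cd²⁺ < Hg²⁺ (same group, 1 shell fewer); Hg²⁺ < Au⁺ (isoelectronic, higher Z=80 is smaller).
Ordering all of them (including Ga³⁺) by radius gives Ge⁴⁺ < Ga³⁺ < In³⁺ < Cd²⁺ < Hg²⁺ < Au⁺. That's 1.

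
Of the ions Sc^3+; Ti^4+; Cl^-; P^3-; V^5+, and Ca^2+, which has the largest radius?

Each ion has 18 electrons. The ranking follows nuclear charge in reverse — greater Z gives a smaller radius. V^5+ (Z=23), Ti^4+ (Z=22), Sc^3+ (Z=21), Ca^2+ (Z=20), Cl^- (Z=17), P^3- (Z=15).

P^3-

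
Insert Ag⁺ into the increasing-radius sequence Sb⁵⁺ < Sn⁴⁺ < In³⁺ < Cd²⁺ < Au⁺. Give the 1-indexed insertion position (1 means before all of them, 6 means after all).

Electron counts and nuclear charges: Sb⁵⁺ has 46 e⁻ (Z=51), Sn⁴⁺ has 46 e⁻ (Z=50), In³⁺ has 46 e⁻ (Z=49), Cd²⁺ has 46 e⁻ (Z=48), Ag⁺ has 46 e⁻ (Z=47), Au⁺ has 78 e⁻ (Z=79). Sb⁵⁺ < Sn⁴⁺ (isoelectronic, higher Z=51 is smaller); Sn⁴⁺ < In³⁺ (both 46 e⁻, Z=50>49); In³⁺ < Cd²⁺ (both 46 e⁻, Z=49>48); Cd²⁺ < Ag⁺ (isoelectronic, higher Z=48 is smaller); Ag⁺ < Au⁺ (same group, period 5 vs 6).
With Ag⁺ included the full order is Sb⁵⁺ < Sn⁴⁺ < In³⁺ < Cd²⁺ < Ag⁺ < Au⁺, so it takes position 5.

5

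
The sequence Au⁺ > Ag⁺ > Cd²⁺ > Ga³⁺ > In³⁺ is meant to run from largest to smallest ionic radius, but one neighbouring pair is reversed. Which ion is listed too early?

Ga³⁺

Scanning neighbour by neighbour, only Ga³⁺/In³⁺ violates a trend: both in group 13 with the same charge; Ga³⁺ (period 4) has the smaller radius. That makes Ga³⁺ the one sitting a position early relative to where it belongs.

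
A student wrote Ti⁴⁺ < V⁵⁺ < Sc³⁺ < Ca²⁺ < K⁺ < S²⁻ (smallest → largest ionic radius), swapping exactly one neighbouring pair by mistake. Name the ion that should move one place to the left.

The pair Ti⁴⁺, V⁵⁺ is the wrong way round — V⁵⁺ and Ti⁴⁺ share 18 electrons; the higher nuclear charge on V (Z=23) contracts it more, so V⁵⁺ < Ti⁴⁺. All other adjacent pairs agree with periodic trends, so V⁵⁺ is the misplaced ion.

V⁵⁺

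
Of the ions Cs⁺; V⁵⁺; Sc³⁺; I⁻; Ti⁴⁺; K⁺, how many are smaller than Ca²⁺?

3

Tabulating Z and e⁻: V⁵⁺: 18 e⁻, Z=23, Ti⁴⁺: 18 e⁻, Z=22, Sc³⁺: 18 e⁻, Z=21, Ca²⁺: 18 e⁻, Z=20, K⁺: 18 e⁻, Z=19, Cs⁺: 54 e⁻, Z=55, I⁻: 54 e⁻, Z=53. V⁵⁺ < Ti⁴⁺ (both 18 e⁻, Z=23>22); Ti⁴⁺ < Sc³⁺ (isoelectronic, higher Z=22 is smaller); Sc³⁺ < Ca²⁺ (isoelectronic, higher Z=21 is smaller); Ca²⁺ < K⁺ (isoelectronic, higher Z=20 is smaller); K⁺ < Cs⁺ (same group, period 4 vs 6); Cs⁺ < I⁻ (isoelectronic, higher Z=55 is smaller).
Ordering all of them (including Ca²⁺) by radius gives V⁵⁺ < Ti⁴⁺ < Sc³⁺ < Ca²⁺ < K⁺ < Cs⁺ < I⁻. That's 3.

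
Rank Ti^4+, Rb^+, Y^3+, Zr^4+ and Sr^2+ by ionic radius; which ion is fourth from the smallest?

Sr^2+

Work out protons and electrons: Ti^4+ has 18 e⁻ (Z=22), Zr^4+ has 36 e⁻ (Z=40), Y^3+ has 36 e⁻ (Z=39), Sr^2+ has 36 e⁻ (Z=38), Rb^+ has 36 e⁻ (Z=37). Ti^4+ < Zr^4+ (same group, period 4 vs 5); Zr^4+ < Y^3+ (both 36 e⁻, Z=40>39); Y^3+ < Sr^2+ (isoelectronic, higher Z=39 is smaller); Sr^2+ < Rb^+ (both 36 e⁻, Z=38>37).
That gives Ti^4+ < Zr^4+ < Y^3+ < Sr^2+ < Rb^+. From the smallest end, number 4 is Sr^2+.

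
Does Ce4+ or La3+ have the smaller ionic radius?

Ce4+

Each ion has 54 electrons. The ranking follows nuclear charge in reverse — greater Z gives a smaller radius. Ce4+ (Z=58), La3+ (Z=57).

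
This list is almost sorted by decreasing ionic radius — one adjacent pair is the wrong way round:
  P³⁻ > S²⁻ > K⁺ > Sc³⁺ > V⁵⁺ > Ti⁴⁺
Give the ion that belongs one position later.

V⁵⁺

Scanning neighbour by neighbour, only V⁵⁺/Ti⁴⁺ violates a trend: V⁵⁺ and Ti⁴⁺ share 18 electrons; the higher nuclear charge on V (Z=23) contracts it more, so V⁵⁺ < Ti⁴⁺. That makes V⁵⁺ the one sitting a position early relative to where it belongs.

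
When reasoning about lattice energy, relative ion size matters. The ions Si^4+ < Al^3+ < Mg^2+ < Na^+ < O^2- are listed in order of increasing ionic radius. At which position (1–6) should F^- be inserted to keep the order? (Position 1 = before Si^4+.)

Isoelectronic series (10 e⁻ each). Size is set by nuclear charge: more protons means a smaller ion. Si^4+ (Z=14), Al^3+ (Z=13), Mg^2+ (Z=12), Na^+ (Z=11), F^- (Z=9), O^2- (Z=8).
Merged order: Si^4+ < Al^3+ < Mg^2+ < Na^+ < F^- < O^2- — F^- is number 5.

5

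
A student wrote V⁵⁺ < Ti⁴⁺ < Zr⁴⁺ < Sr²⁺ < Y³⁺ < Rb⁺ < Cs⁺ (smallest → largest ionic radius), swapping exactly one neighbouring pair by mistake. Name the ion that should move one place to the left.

Compare adjacent ions: both have 36 electrons but Z(Y)=39 > Z(Sr)=38, so Y³⁺ should be the smaller of the two — yet in this increasing list Sr²⁺ sits before Y³⁺. Nothing else is reversed, so Y³⁺ should move one place to the left.

Y³⁺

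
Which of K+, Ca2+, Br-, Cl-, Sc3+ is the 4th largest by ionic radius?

Sc3+: 18 e⁻, Z=21, Ca2+: 18 e⁻, Z=20, K+: 18 e⁻, Z=19, Cl-: 18 e⁻, Z=17, Br-: 36 e⁻, Z=35. Sc3+ < Ca2+ (isoelectronic, higher Z=21 is smaller); Ca2+ < K+ (isoelectronic, higher Z=20 is smaller); K+ < Cl- (both 18 e⁻, Z=19>17); Cl- < Br- (same group, period 3 vs 4).
That gives Sc3+ < Ca2+ < K+ < Cl- < Br-. From the largest end, number 4 is Ca2+.

Ca2+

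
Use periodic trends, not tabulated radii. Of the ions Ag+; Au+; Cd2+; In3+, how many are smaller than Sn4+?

0

Work out protons and electrons: Sn4+: 46 e⁻, Z=50, In3+: 46 e⁻, Z=49, Cd2+: 46 e⁻, Z=48, Ag+: 46 e⁻, Z=47, Au+: 78 e⁻, Z=79. Sn4+ < In3+ (isoelectronic, higher Z=50 is smaller); In3+ < Cd2+ (both 46 e⁻, Z=49>48); Cd2+ < Ag+ (both 46 e⁻, Z=48>47); Ag+ < Au+ (same group, period 5 vs 6).
Relative to Sn4+, the ions that are smaller are none. So 0 are smaller.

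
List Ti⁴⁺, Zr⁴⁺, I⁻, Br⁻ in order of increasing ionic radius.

Electron counts and nuclear charges: Ti⁴⁺: 18 e⁻, Z=22, Zr⁴⁺: 36 e⁻, Z=40, Br⁻: 36 e⁻, Z=35, I⁻: 54 e⁻, Z=53. Ti⁴⁺ < Zr⁴⁺ (same group, period 4 vs 5); Zr⁴⁺ < Br⁻ (isoelectronic, higher Z=40 is smaller); Br⁻ < I⁻ (same group, period 4 vs 5).

Ti⁴⁺ < Zr⁴⁺ < Br⁻ < I⁻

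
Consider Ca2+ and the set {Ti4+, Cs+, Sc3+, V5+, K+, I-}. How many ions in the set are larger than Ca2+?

3

Electron counts and nuclear charges: V5+ (Z=23, 18 e⁻), Ti4+ (Z=22, 18 e⁻), Sc3+ (Z=21, 18 e⁻), Ca2+ (Z=20, 18 e⁻), K+ (Z=19, 18 e⁻), Cs+ (Z=55, 54 e⁻), I- (Z=53, 54 e⁻). V5+ < Ti4+ (isoelectronic, higher Z=23 is smaller); Ti4+ < Sc3+ (isoelectronic, higher Z=22 is smaller); Sc3+ < Ca2+ (isoelectronic, higher Z=21 is smaller); Ca2+ < K+ (isoelectronic, higher Z=20 is smaller); K+ < Cs+ (same group, period 4 vs 6); Cs+ < I- (isoelectronic, higher Z=55 is smaller).
Placing each against Ca2+: smaller — V5+, Ti4+, Sc3+; larger — K+, Cs+, I-. Count: 3.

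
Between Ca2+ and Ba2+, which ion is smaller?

All are in the same group with charge +2. Radius grows down the group as n (the outermost shell) increases.

Ca2+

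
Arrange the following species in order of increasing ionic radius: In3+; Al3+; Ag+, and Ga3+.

Al3+ < Ga3+ < In3+ < Ag+

Tabulating Z and e⁻: Al3+ (Z=13, 10 e⁻), Ga3+ (Z=31, 28 e⁻), In3+ (Z=49, 46 e⁻), Ag+ (Z=47, 46 e⁻). Al3+ < Ga3+ (same group, period 3 vs 4); Ga3+ < In3+ (same group, period 4 vs 5); In3+ < Ag+ (isoelectronic, higher Z=49 is smaller).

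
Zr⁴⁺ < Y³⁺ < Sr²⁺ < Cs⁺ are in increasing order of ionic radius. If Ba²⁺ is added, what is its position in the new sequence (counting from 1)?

4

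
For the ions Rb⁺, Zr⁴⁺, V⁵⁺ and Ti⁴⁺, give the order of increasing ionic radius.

V⁵⁺ (Z=23, 18 e⁻), Ti⁴⁺ (Z=22, 18 e⁻), Zr⁴⁺ (Z=40, 36 e⁻), Rb⁺ (Z=37, 36 e⁻). V⁵⁺ < Ti⁴⁺ (both 18 e⁻, Z=23>22); Ti⁴⁺ < Zr⁴⁺ (same group, period 4 vs 5); Zr⁴⁺ < Rb⁺ (isoelectronic, higher Z=40 is smaller).

V⁵⁺ < Ti⁴⁺ < Zr⁴⁺ < Rb⁺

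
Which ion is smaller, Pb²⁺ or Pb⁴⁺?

Same element, different charge: the more highly charged cation has fewer electrons and a greater effective nuclear charge per electron, making Pb⁴⁺ the smallest.

Pb⁴⁺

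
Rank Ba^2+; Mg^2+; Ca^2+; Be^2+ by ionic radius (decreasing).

Same group, same charge. Going down the group adds an extra shell of electrons, so the ion gets larger: Be^2+ is highest in the group and smallest.

Ba^2+ > Ca^2+ > Mg^2+ > Be^2+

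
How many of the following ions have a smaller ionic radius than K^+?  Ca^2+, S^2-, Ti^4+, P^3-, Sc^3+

3

Each ion has 18 electrons. The ranking follows nuclear charge in reverse — greater Z gives a smaller radius. Ti^4+ (Z=22), Sc^3+ (Z=21), Ca^2+ (Z=20), K^+ (Z=19), S^2- (Z=16), P^3- (Z=15).
Overall: Ti^4+ < Sc^3+ < Ca^2+ < K^+ < S^2- < P^3-. K^+ has 3 below it and 2 above. So 3 are smaller.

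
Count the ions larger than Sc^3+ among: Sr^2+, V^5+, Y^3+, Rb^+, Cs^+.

Tabulating Z and e⁻: V^5+ has 18 e⁻ (Z=23), Sc^3+ has 18 e⁻ (Z=21), Y^3+ has 36 e⁻ (Z=39), Sr^2+ has 36 e⁻ (Z=38), Rb^+ has 36 e⁻ (Z=37), Cs^+ has 54 e⁻ (Z=55). V^5+ < Sc^3+ (both 18 e⁻, Z=23>21); Sc^3+ < Y^3+ (same group, period 4 vs 5); Y^3+ < Sr^2+ (isoelectronic, higher Z=39 is smaller); Sr^2+ < Rb^+ (both 36 e⁻, Z=38>37); Rb^+ < Cs^+ (same group, period 5 vs 6).
Placing each against Sc^3+: smaller — V^5+; larger — Y^3+, Sr^2+, Rb^+, Cs^+. Count: 4.

4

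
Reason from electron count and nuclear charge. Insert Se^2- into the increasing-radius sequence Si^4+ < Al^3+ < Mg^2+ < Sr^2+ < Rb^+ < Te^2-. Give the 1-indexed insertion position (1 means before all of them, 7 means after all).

6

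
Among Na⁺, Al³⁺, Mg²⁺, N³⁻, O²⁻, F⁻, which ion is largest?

N³⁻

Each ion has 10 electrons. The ranking follows nuclear charge in reverse — greater Z gives a smaller radius. Al³⁺ (Z=13), Mg²⁺ (Z=12), Na⁺ (Z=11), F⁻ (Z=9), O²⁻ (Z=8), N³⁻ (Z=7).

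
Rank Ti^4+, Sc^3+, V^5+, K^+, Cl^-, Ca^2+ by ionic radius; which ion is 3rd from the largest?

Each ion has 18 electrons. The ranking follows nuclear charge in reverse — greater Z gives a smaller radius. V^5+ (Z=23), Ti^4+ (Z=22), Sc^3+ (Z=21), Ca^2+ (Z=20), K^+ (Z=19), Cl^- (Z=17).
That gives V^5+ < Ti^4+ < Sc^3+ < Ca^2+ < K^+ < Cl^-. From the largest end, number 3 is Ca^2+.

Ca^2+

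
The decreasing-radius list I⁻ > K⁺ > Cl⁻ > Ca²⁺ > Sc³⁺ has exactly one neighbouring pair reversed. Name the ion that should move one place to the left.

Cl⁻

Check each adjacent pair. K⁺ and Cl⁻ are reversed: both have 18 electrons but Z(K)=19 > Z(Cl)=17, so K⁺ should be the smaller of the two. No other neighbouring pair contradicts the periodic trends, so Cl⁻ is the ion listed too late.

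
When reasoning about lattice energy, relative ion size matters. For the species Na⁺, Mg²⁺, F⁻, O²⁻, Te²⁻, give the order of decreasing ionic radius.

First list Z and electron count for each: Mg²⁺: 10 e⁻, Z=12, Na⁺: 10 e⁻, Z=11, F⁻: 10 e⁻, Z=9, O²⁻: 10 e⁻, Z=8, Te²⁻: 54 e⁻, Z=52. Mg²⁺ < Na⁺ (both 10 e⁻, Z=12>11); Na⁺ < F⁻ (both 10 e⁻, Z=11>9); F⁻ < O²⁻ (isoelectronic, higher Z=9 is smaller); O²⁻ < Te²⁻ (same group, period 2 vs 5).

Te²⁻ > O²⁻ > F⁻ > Na⁺ > Mg²⁺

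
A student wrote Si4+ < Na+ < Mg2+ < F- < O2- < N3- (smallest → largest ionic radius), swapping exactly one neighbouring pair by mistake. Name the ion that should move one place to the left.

Mg2+

The pair Na+, Mg2+ is the wrong way round — Mg2+ and Na+ share 10 electrons; the higher nuclear charge on Mg (Z=12) contracts it more, so Mg2+ < Na+. All other adjacent pairs agree with periodic trends, so Mg2+ is the misplaced ion.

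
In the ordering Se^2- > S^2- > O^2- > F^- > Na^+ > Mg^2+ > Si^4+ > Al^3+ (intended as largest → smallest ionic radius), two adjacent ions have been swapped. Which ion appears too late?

The pair Si^4+, Al^3+ is the wrong way round — Si^4+ and Al^3+ share 10 electrons; the higher nuclear charge on Si (Z=14) contracts it more, so Si^4+ < Al^3+. All other adjacent pairs agree with periodic trends, so Al^3+ is the misplaced ion.

Al^3+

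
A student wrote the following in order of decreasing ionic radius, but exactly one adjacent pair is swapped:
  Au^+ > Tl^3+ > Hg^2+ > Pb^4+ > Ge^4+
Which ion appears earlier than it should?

Tl^3+

Compare adjacent ions: they are isoelectronic (78 e⁻) and Tl has more protons than Hg (81 vs 80), making Tl^3+ smaller — yet in this decreasing list Tl^3+ sits before Hg^2+. Nothing else is reversed, so Tl^3+ should move one place to the right.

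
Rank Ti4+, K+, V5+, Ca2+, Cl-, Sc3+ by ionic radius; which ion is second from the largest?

All of these have 18 electrons (isoelectronic). With the same electron cloud, the ion with the most protons pulls it in tightest. Nuclear charges: V5+ (Z=23), Ti4+ (Z=22), Sc3+ (Z=21), Ca2+ (Z=20), K+ (Z=19), Cl- (Z=17). Highest Z is smallest.
So the order is V5+ < Ti4+ < Sc3+ < Ca2+ < K+ < Cl-; the 2nd-largest ion is K+.

K+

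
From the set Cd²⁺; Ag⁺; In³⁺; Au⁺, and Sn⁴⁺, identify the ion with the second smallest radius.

In³⁺

Sn⁴⁺ (Z=50, 46 e⁻), In³⁺ (Z=49, 46 e⁻), Cd²⁺ (Z=48, 46 e⁻), Ag⁺ (Z=47, 46 e⁻), Au⁺ (Z=79, 78 e⁻). Sn⁴⁺ < In³⁺ (both 46 e⁻, Z=50>49); In³⁺ < Cd²⁺ (isoelectronic, higher Z=49 is smaller); Cd²⁺ < Ag⁺ (isoelectronic, higher Z=48 is smaller); Ag⁺ < Au⁺ (same group, period 5 vs 6).
That gives Sn⁴⁺ < In³⁺ < Cd²⁺ < Ag⁺ < Au⁺. From the smallest end, number 2 is In³⁺.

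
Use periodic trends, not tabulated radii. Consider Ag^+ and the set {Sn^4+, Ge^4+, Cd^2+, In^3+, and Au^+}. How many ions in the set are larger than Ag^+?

Electron counts and nuclear charges: Ge^4+ (Z=32, 28 e⁻), Sn^4+ (Z=50, 46 e⁻), In^3+ (Z=49, 46 e⁻), Cd^2+ (Z=48, 46 e⁻), Ag^+ (Z=47, 46 e⁻), Au^+ (Z=79, 78 e⁻). Ge^4+ < Sn^4+ (same group, period 4 vs 5); Sn^4+ < In^3+ (isoelectronic, higher Z=50 is smaller); In^3+ < Cd^2+ (isoelectronic, higher Z=49 is smaller); Cd^2+ < Ag^+ (isoelectronic, higher Z=48 is smaller); Ag^+ < Au^+ (same group, 1 shell fewer).
Ordering all of them (including Ag^+) by radius gives Ge^4+ < Sn^4+ < In^3+ < Cd^2+ < Ag^+ < Au^+. Count: 1.

1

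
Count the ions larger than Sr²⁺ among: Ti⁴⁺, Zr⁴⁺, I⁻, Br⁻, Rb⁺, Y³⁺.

Work out protons and electrons: Ti⁴⁺ (Z=22, 18 e⁻), Zr⁴⁺ (Z=40, 36 e⁻), Y³⁺ (Z=39, 36 e⁻), Sr²⁺ (Z=38, 36 e⁻), Rb⁺ (Z=37, 36 e⁻), Br⁻ (Z=35, 36 e⁻), I⁻ (Z=53, 54 e⁻). Ti⁴⁺ < Zr⁴⁺ (same group, 1 shell fewer); Zr⁴⁺ < Y³⁺ (both 36 e⁻, Z=40>39); Y³⁺ < Sr²⁺ (both 36 e⁻, Z=39>38); Sr²⁺ < Rb⁺ (both 36 e⁻, Z=38>37); Rb⁺ < Br⁻ (both 36 e⁻, Z=37>35); Br⁻ < I⁻ (same group, period 4 vs 5).
Relative to Sr²⁺, the ions that are larger are Rb⁺, Br⁻, I⁻. Count: 3.

3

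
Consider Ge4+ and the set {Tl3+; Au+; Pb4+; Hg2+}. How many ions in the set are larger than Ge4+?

Work out protons and electrons: Ge4+: 28 e⁻, Z=32, Pb4+: 78 e⁻, Z=82, Tl3+: 78 e⁻, Z=81, Hg2+: 78 e⁻, Z=80, Au+: 78 e⁻, Z=79. Ge4+ < Pb4+ (same group, period 4 vs 6); Pb4+ < Tl3+ (both 78 e⁻, Z=82>81); Tl3+ < Hg2+ (both 78 e⁻, Z=81>80); Hg2+ < Au+ (both 78 e⁻, Z=80>79).
Placing each against Ge4+: smaller — none; larger — Pb4+, Tl3+, Hg2+, Au+. Count: 4.

4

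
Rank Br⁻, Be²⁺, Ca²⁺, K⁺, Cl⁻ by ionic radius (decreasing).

Work out protons and electrons: Be²⁺: 2 e⁻, Z=4, Ca²⁺: 18 e⁻, Z=20, K⁺: 18 e⁻, Z=19, Cl⁻: 18 e⁻, Z=17, Br⁻: 36 e⁻, Z=35. Be²⁺ < Ca²⁺ (same group, 2 shells fewer); Ca²⁺ < K⁺ (isoelectronic, higher Z=20 is smaller); K⁺ < Cl⁻ (isoelectronic, higher Z=19 is smaller); Cl⁻ < Br⁻ (same group, 1 shell fewer).

Br⁻ > Cl⁻ > K⁺ > Ca²⁺ > Be²⁺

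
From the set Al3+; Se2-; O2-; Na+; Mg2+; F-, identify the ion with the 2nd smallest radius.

Mg2+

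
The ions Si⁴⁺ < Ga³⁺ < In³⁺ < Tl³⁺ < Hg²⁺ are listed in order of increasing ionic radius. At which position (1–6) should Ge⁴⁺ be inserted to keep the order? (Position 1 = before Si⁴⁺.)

Tabulating Z and e⁻: Si⁴⁺: 10 e⁻, Z=14, Ge⁴⁺: 28 e⁻, Z=32, Ga³⁺: 28 e⁻, Z=31, In³⁺: 46 e⁻, Z=49, Tl³⁺: 78 e⁻, Z=81, Hg²⁺: 78 e⁻, Z=80. Si⁴⁺ < Ge⁴⁺ (same group, period 3 vs 4); Ge⁴⁺ < Ga³⁺ (isoelectronic, higher Z=32 is smaller); Ga³⁺ < In³⁺ (same group, period 4 vs 5); In³⁺ < Tl³⁺ (same group, 1 shell fewer); Tl³⁺ < Hg²⁺ (both 78 e⁻, Z=81>80).
Merged order: Si⁴⁺ < Ge⁴⁺ < Ga³⁺ < In³⁺ < Tl³⁺ < Hg²⁺ — Ge⁴⁺ is number 2.

2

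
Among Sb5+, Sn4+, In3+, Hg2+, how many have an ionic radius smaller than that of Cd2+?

3

Sb5+: 46 e⁻, Z=51, Sn4+: 46 e⁻, Z=50, In3+: 46 e⁻, Z=49, Cd2+: 46 e⁻, Z=48, Hg2+: 78 e⁻, Z=80. Sb5+ < Sn4+ (isoelectronic, higher Z=51 is smaller); Sn4+ < In3+ (isoelectronic, higher Z=50 is smaller); In3+ < Cd2+ (both 46 e⁻, Z=49>48); Cd2+ < Hg2+ (same group, 1 shell fewer).
Placing each against Cd2+: smaller — Sb5+, Sn4+, In3+; larger — Hg2+. That's 3.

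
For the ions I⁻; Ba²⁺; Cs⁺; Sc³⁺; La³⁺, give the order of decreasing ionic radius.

I⁻ > Cs⁺ > Ba²⁺ > La³⁺ > Sc³⁺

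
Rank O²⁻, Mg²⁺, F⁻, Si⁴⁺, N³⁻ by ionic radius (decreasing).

N³⁻ > O²⁻ > F⁻ > Mg²⁺ > Si⁴⁺

Each ion has 10 electrons. The ranking follows nuclear charge in reverse — greater Z gives a smaller radius. Si⁴⁺ (Z=14), Mg²⁺ (Z=12), F⁻ (Z=9), O²⁻ (Z=8), N³⁻ (Z=7).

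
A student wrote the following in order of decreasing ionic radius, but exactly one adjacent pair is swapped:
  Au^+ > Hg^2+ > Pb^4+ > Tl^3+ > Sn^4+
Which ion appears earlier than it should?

Scanning neighbour by neighbour, only Pb^4+/Tl^3+ violates a trend: both have 78 electrons but Z(Pb)=82 > Z(Tl)=81, so Pb^4+ should be the smaller of the two. That makes Pb^4+ the one sitting a position early relative to where it belongs.

Pb^4+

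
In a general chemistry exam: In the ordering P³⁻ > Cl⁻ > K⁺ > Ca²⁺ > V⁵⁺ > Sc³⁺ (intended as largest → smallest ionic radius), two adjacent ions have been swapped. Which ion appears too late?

Compare adjacent ions: V⁵⁺ and Sc³⁺ share 18 electrons; the higher nuclear charge on V (Z=23) contracts it more, so V⁵⁺ < Sc³⁺ — yet in this decreasing list V⁵⁺ sits before Sc³⁺. Nothing else is reversed, so Sc³⁺ should move one place to the left.

Sc³⁺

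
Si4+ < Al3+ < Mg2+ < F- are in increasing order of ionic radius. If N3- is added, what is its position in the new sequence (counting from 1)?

5

Isoelectronic series (10 e⁻ each). Size is set by nuclear charge: more protons means a smaller ion. Si4+ (Z=14), Al3+ (Z=13), Mg2+ (Z=12), F- (Z=9), N3- (Z=7).
The complete sequence is Si4+ < Al3+ < Mg2+ < F- < N3-. N3- sits at position 5.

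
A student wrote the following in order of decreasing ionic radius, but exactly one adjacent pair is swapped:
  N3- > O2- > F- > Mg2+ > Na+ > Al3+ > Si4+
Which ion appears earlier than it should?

Mg2+

Check each adjacent pair. Mg2+ and Na+ are reversed: Mg2+ and Na+ share 10 electrons; the higher nuclear charge on Mg (Z=12) contracts it more, so Mg2+ < Na+. No other neighbouring pair contradicts the periodic trends, so Mg2+ is the ion listed too early.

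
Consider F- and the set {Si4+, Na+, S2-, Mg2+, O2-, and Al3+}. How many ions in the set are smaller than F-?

4

Tabulating Z and e⁻: Si4+: 10 e⁻, Z=14, Al3+: 10 e⁻, Z=13, Mg2+: 10 e⁻, Z=12, Na+: 10 e⁻, Z=11, F-: 10 e⁻, Z=9, O2-: 10 e⁻, Z=8, S2-: 18 e⁻, Z=16. Si4+ < Al3+ (both 10 e⁻, Z=14>13); Al3+ < Mg2+ (isoelectronic, higher Z=13 is smaller); Mg2+ < Na+ (both 10 e⁻, Z=12>11); Na+ < F- (both 10 e⁻, Z=11>9); F- < O2- (isoelectronic, higher Z=9 is smaller); O2- < S2- (same group, period 2 vs 3).
Ordering all of them (including F-) by radius gives Si4+ < Al3+ < Mg2+ < Na+ < F- < O2- < S2-. So 4 are smaller.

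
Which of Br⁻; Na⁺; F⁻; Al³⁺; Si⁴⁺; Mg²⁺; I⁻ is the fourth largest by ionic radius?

Na⁺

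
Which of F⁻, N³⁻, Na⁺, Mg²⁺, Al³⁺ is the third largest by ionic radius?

Na⁺

All of these have 10 electrons (isoelectronic). With the same electron cloud, the ion with the most protons pulls it in tightest. Nuclear charges: Al³⁺ (Z=13), Mg²⁺ (Z=12), Na⁺ (Z=11), F⁻ (Z=9), N³⁻ (Z=7). Highest Z is smallest.
So the order is Al³⁺ < Mg²⁺ < Na⁺ < F⁻ < N³⁻; the 3rd-largest ion is Na⁺.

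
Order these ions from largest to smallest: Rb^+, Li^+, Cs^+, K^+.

Cs^+ > Rb^+ > K^+ > Li^+

These ions sit in one column with identical charge. Each step down the periodic table adds a principal shell, increasing the radius.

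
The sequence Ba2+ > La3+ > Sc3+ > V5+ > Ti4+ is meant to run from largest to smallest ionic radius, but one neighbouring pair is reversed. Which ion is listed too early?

Compare adjacent ions: V5+ and Ti4+ share 18 electrons; the higher nuclear charge on V (Z=23) contracts it more, so V5+ < Ti4+ — yet in this decreasing list V5+ sits before Ti4+. Nothing else is reversed, so V5+ should move one place to the right.

V5+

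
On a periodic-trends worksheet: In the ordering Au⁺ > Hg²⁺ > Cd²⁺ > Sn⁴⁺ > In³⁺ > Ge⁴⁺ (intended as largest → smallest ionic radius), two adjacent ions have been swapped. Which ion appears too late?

In³⁺

The pair Sn⁴⁺, In³⁺ is the wrong way round — they are isoelectronic (46 e⁻) and Sn has more protons than In (50 vs 49), making Sn⁴⁺ smaller. All other adjacent pairs agree with periodic trends, so In³⁺ is the misplaced ion.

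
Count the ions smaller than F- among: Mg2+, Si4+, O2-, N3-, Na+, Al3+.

Isoelectronic series (10 e⁻ each). Size is set by nuclear charge: more protons means a smaller ion. Si4+ (Z=14), Al3+ (Z=13), Mg2+ (Z=12), Na+ (Z=11), F- (Z=9), O2- (Z=8), N3- (Z=7).
Overall: Si4+ < Al3+ < Mg2+ < Na+ < F- < O2- < N3-. F- has 4 below it and 2 above. So 4 are smaller.

4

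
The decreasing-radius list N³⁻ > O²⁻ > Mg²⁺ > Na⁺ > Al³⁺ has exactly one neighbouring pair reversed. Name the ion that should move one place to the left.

Na⁺

Scanning neighbour by neighbour, only Mg²⁺/Na⁺ violates a trend: both have 10 electrons but Z(Mg)=12 > Z(Na)=11, so Mg²⁺ should be the smaller of the two. That makes Na⁺ the one sitting a position late relative to where it belongs.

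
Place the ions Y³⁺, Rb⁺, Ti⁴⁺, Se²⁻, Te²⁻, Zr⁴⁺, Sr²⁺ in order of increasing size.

Ti⁴⁺ < Zr⁴⁺ < Y³⁺ < Sr²⁺ < Rb⁺ < Se²⁻ < Te²⁻

First list Z and electron count for each: Ti⁴⁺ has 18 e⁻ (Z=22), Zr⁴⁺ has 36 e⁻ (Z=40), Y³⁺ has 36 e⁻ (Z=39), Sr²⁺ has 36 e⁻ (Z=38), Rb⁺ has 36 e⁻ (Z=37), Se²⁻ has 36 e⁻ (Z=34), Te²⁻ has 54 e⁻ (Z=52). Ti⁴⁺ < Zr⁴⁺ (same group, period 4 vs 5); Zr⁴⁺ < Y³⁺ (isoelectronic, higher Z=40 is smaller); Y³⁺ < Sr²⁺ (both 36 e⁻, Z=39>38); Sr²⁺ < Rb⁺ (isoelectronic, higher Z=38 is smaller); Rb⁺ < Se²⁻ (isoelectronic, higher Z=37 is smaller); Se²⁻ < Te²⁻ (same group, period 4 vs 5).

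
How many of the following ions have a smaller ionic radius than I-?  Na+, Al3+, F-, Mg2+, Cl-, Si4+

6

Electron counts and nuclear charges: Si4+ has 10 e⁻ (Z=14), Al3+ has 10 e⁻ (Z=13), Mg2+ has 10 e⁻ (Z=12), Na+ has 10 e⁻ (Z=11), F- has 10 e⁻ (Z=9), Cl- has 18 e⁻ (Z=17), I- has 54 e⁻ (Z=53). Si4+ < Al3+ (both 10 e⁻, Z=14>13); Al3+ < Mg2+ (both 10 e⁻, Z=13>12); Mg2+ < Na+ (both 10 e⁻, Z=12>11); Na+ < F- (isoelectronic, higher Z=11 is smaller); F- < Cl- (same group, period 2 vs 3); Cl- < I- (same group, 2 shells fewer).
Relative to I-, the ions that are smaller are Si4+, Al3+, Mg2+, Na+, F-, Cl-. That's 6.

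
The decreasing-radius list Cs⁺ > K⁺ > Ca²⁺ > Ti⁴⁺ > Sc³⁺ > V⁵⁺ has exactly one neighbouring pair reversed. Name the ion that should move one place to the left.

Sc³⁺

The pair Ti⁴⁺, Sc³⁺ is the wrong way round — they are isoelectronic (18 e⁻) and Ti has more protons than Sc (22 vs 21), making Ti⁴⁺ smaller. All other adjacent pairs agree with periodic trends, so Sc³⁺ is the misplaced ion.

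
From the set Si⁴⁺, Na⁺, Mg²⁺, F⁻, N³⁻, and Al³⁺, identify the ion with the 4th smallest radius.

All of these have 10 electrons (isoelectronic). With the same electron cloud, the ion with the most protons pulls it in tightest. Nuclear charges: Si⁴⁺ (Z=14), Al³⁺ (Z=13), Mg²⁺ (Z=12), Na⁺ (Z=11), F⁻ (Z=9), N³⁻ (Z=7). Highest Z is smallest.
Full ascending order: Si⁴⁺ < Al³⁺ < Mg²⁺ < Na⁺ < F⁻ < N³⁻. Counting from the smallest, position 4 is Na⁺.

Na⁺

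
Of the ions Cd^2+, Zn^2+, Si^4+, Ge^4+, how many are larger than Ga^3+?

First list Z and electron count for each: Si^4+ has 10 e⁻ (Z=14), Ge^4+ has 28 e⁻ (Z=32), Ga^3+ has 28 e⁻ (Z=31), Zn^2+ has 28 e⁻ (Z=30), Cd^2+ has 46 e⁻ (Z=48). Si^4+ < Ge^4+ (same group, period 3 vs 4); Ge^4+ < Ga^3+ (both 28 e⁻, Z=32>31); Ga^3+ < Zn^2+ (both 28 e⁻, Z=31>30); Zn^2+ < Cd^2+ (same group, period 4 vs 5).
Relative to Ga^3+, the ions that are larger are Zn^2+, Cd^2+. Count: 2.

2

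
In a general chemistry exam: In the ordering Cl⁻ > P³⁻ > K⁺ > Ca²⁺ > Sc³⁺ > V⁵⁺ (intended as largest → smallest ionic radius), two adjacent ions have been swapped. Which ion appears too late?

P³⁻

Check each adjacent pair. Cl⁻ and P³⁻ are reversed: both have 18 electrons but Z(Cl)=17 > Z(P)=15, so Cl⁻ should be the smaller of the two. No other neighbouring pair contradicts the periodic trends, so P³⁻ is the ion listed too late.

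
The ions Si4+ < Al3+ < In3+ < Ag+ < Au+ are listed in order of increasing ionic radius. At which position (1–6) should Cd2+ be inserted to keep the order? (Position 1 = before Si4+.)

First list Z and electron count for each: Si4+ has 10 e⁻ (Z=14), Al3+ has 10 e⁻ (Z=13), In3+ has 46 e⁻ (Z=49), Cd2+ has 46 e⁻ (Z=48), Ag+ has 46 e⁻ (Z=47), Au+ has 78 e⁻ (Z=79). Si4+ < Al3+ (both 10 e⁻, Z=14>13); Al3+ < In3+ (same group, 2 shells fewer); In3+ < Cd2+ (both 46 e⁻, Z=49>48); Cd2+ < Ag+ (isoelectronic, higher Z=48 is smaller); Ag+ < Au+ (same group, period 5 vs 6).
With Cd2+ included the full order is Si4+ < Al3+ < In3+ < Cd2+ < Ag+ < Au+, so it takes position 4.

4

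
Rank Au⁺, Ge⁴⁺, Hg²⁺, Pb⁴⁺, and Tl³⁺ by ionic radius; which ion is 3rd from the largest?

Tl³⁺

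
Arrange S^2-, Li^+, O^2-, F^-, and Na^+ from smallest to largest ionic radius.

Li^+ < Na^+ < F^- < O^2- < S^2-

Li^+ has 2 e⁻ (Z=3), Na^+ has 10 e⁻ (Z=11), F^- has 10 e⁻ (Z=9), O^2- has 10 e⁻ (Z=8), S^2- has 18 e⁻ (Z=16). Li^+ < Na^+ (same group, 1 shell fewer); Na^+ < F^- (isoelectronic, higher Z=11 is smaller); F^- < O^2- (both 10 e⁻, Z=9>8); O^2- < S^2- (same group, period 2 vs 3).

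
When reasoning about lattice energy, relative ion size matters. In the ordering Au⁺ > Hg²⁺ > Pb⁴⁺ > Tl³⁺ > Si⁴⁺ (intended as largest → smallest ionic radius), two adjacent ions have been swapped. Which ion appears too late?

Tl³⁺

Compare adjacent ions: Pb⁴⁺ and Tl³⁺ share 78 electrons; the higher nuclear charge on Pb (Z=82) contracts it more, so Pb⁴⁺ < Tl³⁺ — yet in this decreasing list Pb⁴⁺ sits before Tl³⁺. Nothing else is reversed, so Tl³⁺ should move one place to the left.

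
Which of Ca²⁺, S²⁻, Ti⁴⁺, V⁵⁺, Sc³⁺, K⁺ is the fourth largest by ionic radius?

Sc³⁺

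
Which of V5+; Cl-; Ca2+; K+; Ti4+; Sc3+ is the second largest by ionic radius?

K+

All of these have 18 electrons (isoelectronic). With the same electron cloud, the ion with the most protons pulls it in tightest. Nuclear charges: V5+ (Z=23), Ti4+ (Z=22), Sc3+ (Z=21), Ca2+ (Z=20), K+ (Z=19), Cl- (Z=17). Highest Z is smallest.
That gives V5+ < Ti4+ < Sc3+ < Ca2+ < K+ < Cl-. From the largest end, number 2 is K+.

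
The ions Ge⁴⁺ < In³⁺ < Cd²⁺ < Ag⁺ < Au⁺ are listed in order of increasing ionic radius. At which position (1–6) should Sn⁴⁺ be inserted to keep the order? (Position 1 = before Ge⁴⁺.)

2

Work out protons and electrons: Ge⁴⁺: 28 e⁻, Z=32, Sn⁴⁺: 46 e⁻, Z=50, In³⁺: 46 e⁻, Z=49, Cd²⁺: 46 e⁻, Z=48, Ag⁺: 46 e⁻, Z=47, Au⁺: 78 e⁻, Z=79. Ge⁴⁺ < Sn⁴⁺ (same group, period 4 vs 5); Sn⁴⁺ < In³⁺ (isoelectronic, higher Z=50 is smaller); In³⁺ < Cd²⁺ (isoelectronic, higher Z=49 is smaller); Cd²⁺ < Ag⁺ (isoelectronic, higher Z=48 is smaller); Ag⁺ < Au⁺ (same group, period 5 vs 6).
Putting Sn⁴⁺ in gives Ge⁴⁺ < Sn⁴⁺ < In³⁺ < Cd²⁺ < Ag⁺ < Au⁺; it lands at slot 2.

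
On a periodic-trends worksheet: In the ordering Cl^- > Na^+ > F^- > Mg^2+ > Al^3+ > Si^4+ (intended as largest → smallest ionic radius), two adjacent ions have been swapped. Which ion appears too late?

Check each adjacent pair. Na^+ and F^- are reversed: they are isoelectronic (10 e⁻) and Na has more protons than F (11 vs 9), making Na^+ smaller. No other neighbouring pair contradicts the periodic trends, so F^- is the ion listed too late.

F^-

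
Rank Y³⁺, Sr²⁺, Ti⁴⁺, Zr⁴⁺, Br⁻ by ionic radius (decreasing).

Work out protons and electrons: Ti⁴⁺ has 18 e⁻ (Z=22), Zr⁴⁺ has 36 e⁻ (Z=40), Y³⁺ has 36 e⁻ (Z=39), Sr²⁺ has 36 e⁻ (Z=38), Br⁻ has 36 e⁻ (Z=35). Ti⁴⁺ < Zr⁴⁺ (same group, 1 shell fewer); Zr⁴⁺ < Y³⁺ (both 36 e⁻, Z=40>39); Y³⁺ < Sr²⁺ (isoelectronic, higher Z=39 is smaller); Sr²⁺ < Br⁻ (isoelectronic, higher Z=38 is smaller).

Br⁻ > Sr²⁺ > Y³⁺ > Zr⁴⁺ > Ti⁴⁺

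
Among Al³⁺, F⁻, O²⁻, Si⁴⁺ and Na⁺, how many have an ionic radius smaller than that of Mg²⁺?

2

These species are isoelectronic with 10 electrons. The only difference is the number of protons: Si⁴⁺ (Z=14), Al³⁺ (Z=13), Mg²⁺ (Z=12), Na⁺ (Z=11), F⁻ (Z=9), O²⁻ (Z=8). The strongest nuclear pull (Si⁴⁺) gives the smallest ion.
Relative to Mg²⁺, the ions that are smaller are Si⁴⁺, Al³⁺. That's 2.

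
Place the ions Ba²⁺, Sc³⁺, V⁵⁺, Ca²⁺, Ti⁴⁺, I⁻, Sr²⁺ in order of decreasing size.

I⁻ > Ba²⁺ > Sr²⁺ > Ca²⁺ > Sc³⁺ > Ti⁴⁺ > V⁵⁺

First list Z and electron count for each: V⁵⁺ (Z=23, 18 e⁻), Ti⁴⁺ (Z=22, 18 e⁻), Sc³⁺ (Z=21, 18 e⁻), Ca²⁺ (Z=20, 18 e⁻), Sr²⁺ (Z=38, 36 e⁻), Ba²⁺ (Z=56, 54 e⁻), I⁻ (Z=53, 54 e⁻). V⁵⁺ < Ti⁴⁺ (both 18 e⁻, Z=23>22); Ti⁴⁺ < Sc³⁺ (isoelectronic, higher Z=22 is smaller); Sc³⁺ < Ca²⁺ (both 18 e⁻, Z=21>20); Ca²⁺ < Sr²⁺ (same group, 1 shell fewer); Sr²⁺ < Ba²⁺ (same group, 1 shell fewer); Ba²⁺ < I⁻ (both 54 e⁻, Z=56>53).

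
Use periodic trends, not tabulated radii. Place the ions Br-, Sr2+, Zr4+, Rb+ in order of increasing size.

Zr4+ < Sr2+ < Rb+ < Br-

Isoelectronic series (36 e⁻ each). Size is set by nuclear charge: more protons means a smaller ion. Zr4+ (Z=40), Sr2+ (Z=38), Rb+ (Z=37), Br- (Z=35).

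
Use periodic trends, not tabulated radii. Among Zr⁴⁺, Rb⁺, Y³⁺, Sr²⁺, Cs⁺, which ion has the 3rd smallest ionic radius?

Sr²⁺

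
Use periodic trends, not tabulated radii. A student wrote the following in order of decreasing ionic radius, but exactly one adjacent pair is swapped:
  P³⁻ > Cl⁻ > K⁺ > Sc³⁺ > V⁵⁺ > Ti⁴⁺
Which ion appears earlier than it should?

V⁵⁺

Scanning neighbour by neighbour, only V⁵⁺/Ti⁴⁺ violates a trend: both have 18 electrons but Z(V)=23 > Z(Ti)=22, so V⁵⁺ should be the smaller of the two. That makes V⁵⁺ the one sitting a position early relative to where it belongs.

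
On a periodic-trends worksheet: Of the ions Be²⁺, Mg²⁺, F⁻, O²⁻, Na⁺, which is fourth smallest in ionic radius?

F⁻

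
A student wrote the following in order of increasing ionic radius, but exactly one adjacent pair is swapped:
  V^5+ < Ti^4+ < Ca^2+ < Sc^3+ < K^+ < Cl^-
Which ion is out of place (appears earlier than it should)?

Check each adjacent pair. Ca^2+ and Sc^3+ are reversed: Sc^3+ and Ca^2+ share 18 electrons; the higher nuclear charge on Sc (Z=21) contracts it more, so Sc^3+ < Ca^2+. No other neighbouring pair contradicts the periodic trends, so Ca^2+ is the ion listed too early.

Ca^2+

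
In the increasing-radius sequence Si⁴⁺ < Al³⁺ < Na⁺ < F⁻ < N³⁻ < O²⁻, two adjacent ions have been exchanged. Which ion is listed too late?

Check each adjacent pair. N³⁻ and O²⁻ are reversed: they are isoelectronic (10 e⁻) and O has more protons than N (8 vs 7), making O²⁻ smaller. No other neighbouring pair contradicts the periodic trends, so O²⁻ is the ion listed too late.

O²⁻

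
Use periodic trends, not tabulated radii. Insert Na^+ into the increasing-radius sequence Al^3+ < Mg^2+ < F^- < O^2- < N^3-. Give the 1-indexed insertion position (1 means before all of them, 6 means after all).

All of these have 10 electrons (isoelectronic). With the same electron cloud, the ion with the most protons pulls it in tightest. Nuclear charges: Al^3+ (Z=13), Mg^2+ (Z=12), Na^+ (Z=11), F^- (Z=9), O^2- (Z=8), N^3- (Z=7). Highest Z is smallest.
Merged order: Al^3+ < Mg^2+ < Na^+ < F^- < O^2- < N^3- — Na^+ is number 3.

3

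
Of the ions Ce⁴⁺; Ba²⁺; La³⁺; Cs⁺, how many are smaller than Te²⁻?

These species are isoelectronic with 54 electrons. The only difference is the number of protons: Ce⁴⁺ (Z=58), La³⁺ (Z=57), Ba²⁺ (Z=56), Cs⁺ (Z=55), Te²⁻ (Z=52). The strongest nuclear pull (Ce⁴⁺) gives the smallest ion.
Ordering all of them (including Te²⁻) by radius gives Ce⁴⁺ < La³⁺ < Ba²⁺ < Cs⁺ < Te²⁻. Count: 4.

4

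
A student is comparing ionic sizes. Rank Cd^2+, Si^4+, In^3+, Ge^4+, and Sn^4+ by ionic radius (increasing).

Electron counts and nuclear charges: Si^4+: 10 e⁻, Z=14, Ge^4+: 28 e⁻, Z=32, Sn^4+: 46 e⁻, Z=50, In^3+: 46 e⁻, Z=49, Cd^2+: 46 e⁻, Z=48. Si^4+ < Ge^4+ (same group, period 3 vs 4); Ge^4+ < Sn^4+ (same group, period 4 vs 5); Sn^4+ < In^3+ (both 46 e⁻, Z=50>49); In^3+ < Cd^2+ (both 46 e⁻, Z=49>48).

Si^4+ < Ge^4+ < Sn^4+ < In^3+ < Cd^2+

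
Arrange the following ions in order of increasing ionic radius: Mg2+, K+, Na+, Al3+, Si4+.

Si4+ < Al3+ < Mg2+ < Na+ < K+

Work out protons and electrons: Si4+ (Z=14, 10 e⁻), Al3+ (Z=13, 10 e⁻), Mg2+ (Z=12, 10 e⁻), Na+ (Z=11, 10 e⁻), K+ (Z=19, 18 e⁻). Si4+ < Al3+ (both 10 e⁻, Z=14>13); Al3+ < Mg2+ (both 10 e⁻, Z=13>12); Mg2+ < Na+ (isoelectronic, higher Z=12 is smaller); Na+ < K+ (same group, period 3 vs 4).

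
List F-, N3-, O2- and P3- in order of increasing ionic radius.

F- < O2- < N3- < P3-

F- has 10 e⁻ (Z=9), O2- has 10 e⁻ (Z=8), N3- has 10 e⁻ (Z=7), P3- has 18 e⁻ (Z=15). F- < O2- (both 10 e⁻, Z=9>8); O2- < N3- (both 10 e⁻, Z=8>7); N3- < P3- (same group, 1 shell fewer).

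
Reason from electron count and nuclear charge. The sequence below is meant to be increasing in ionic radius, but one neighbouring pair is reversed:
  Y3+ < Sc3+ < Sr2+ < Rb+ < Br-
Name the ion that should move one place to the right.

Y3+

Check each adjacent pair. Y3+ and Sc3+ are reversed: both in group 3 with the same charge; Sc3+ (period 4) has the smaller radius. No other neighbouring pair contradicts the periodic trends, so Y3+ is the ion listed too early.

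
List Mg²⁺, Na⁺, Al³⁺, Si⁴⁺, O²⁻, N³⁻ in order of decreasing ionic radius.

N³⁻ > O²⁻ > Na⁺ > Mg²⁺ > Al³⁺ > Si⁴⁺

Isoelectronic series (10 e⁻ each). Size is set by nuclear charge: more protons means a smaller ion. Si⁴⁺ (Z=14), Al³⁺ (Z=13), Mg²⁺ (Z=12), Na⁺ (Z=11), O²⁻ (Z=8), N³⁻ (Z=7).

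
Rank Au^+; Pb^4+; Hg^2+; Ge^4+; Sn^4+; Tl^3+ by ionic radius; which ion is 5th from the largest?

Sn^4+

Electron counts and nuclear charges: Ge^4+ (Z=32, 28 e⁻), Sn^4+ (Z=50, 46 e⁻), Pb^4+ (Z=82, 78 e⁻), Tl^3+ (Z=81, 78 e⁻), Hg^2+ (Z=80, 78 e⁻), Au^+ (Z=79, 78 e⁻). Ge^4+ < Sn^4+ (same group, period 4 vs 5); Sn^4+ < Pb^4+ (same group, 1 shell fewer); Pb^4+ < Tl^3+ (isoelectronic, higher Z=82 is smaller); Tl^3+ < Hg^2+ (both 78 e⁻, Z=81>80); Hg^2+ < Au^+ (isoelectronic, higher Z=80 is smaller).
So the order is Ge^4+ < Sn^4+ < Pb^4+ < Tl^3+ < Hg^2+ < Au^+; the 5th-largest ion is Sn^4+.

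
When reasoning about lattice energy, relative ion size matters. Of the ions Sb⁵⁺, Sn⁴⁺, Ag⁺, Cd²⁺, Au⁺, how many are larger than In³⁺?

3

Sb⁵⁺ has 46 e⁻ (Z=51), Sn⁴⁺ has 46 e⁻ (Z=50), In³⁺ has 46 e⁻ (Z=49), Cd²⁺ has 46 e⁻ (Z=48), Ag⁺ has 46 e⁻ (Z=47), Au⁺ has 78 e⁻ (Z=79). Sb⁵⁺ < Sn⁴⁺ (both 46 e⁻, Z=51>50); Sn⁴⁺ < In³⁺ (isoelectronic, higher Z=50 is smaller); In³⁺ < Cd²⁺ (both 46 e⁻, Z=49>48); Cd²⁺ < Ag⁺ (both 46 e⁻, Z=48>47); Ag⁺ < Au⁺ (same group, period 5 vs 6).
Ordering all of them (including In³⁺) by radius gives Sb⁵⁺ < Sn⁴⁺ < In³⁺ < Cd²⁺ < Ag⁺ < Au⁺. That's 3.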